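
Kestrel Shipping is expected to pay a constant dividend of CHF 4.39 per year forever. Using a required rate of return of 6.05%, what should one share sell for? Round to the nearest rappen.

Zero-growth DDM (perpetuity): P₀ = D/r = 4.39 / 0.0605 = 72.5620

CHF 72.56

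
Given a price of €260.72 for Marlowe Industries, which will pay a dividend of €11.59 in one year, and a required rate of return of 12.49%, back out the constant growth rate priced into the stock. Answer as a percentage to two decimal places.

From P₀ = D₁/(r − g), the implied growth is g = r − D₁/P₀.
g = 0.1249 − 11.59/260.72 = 0.1249 − 0.04445 = 0.08045

8.04%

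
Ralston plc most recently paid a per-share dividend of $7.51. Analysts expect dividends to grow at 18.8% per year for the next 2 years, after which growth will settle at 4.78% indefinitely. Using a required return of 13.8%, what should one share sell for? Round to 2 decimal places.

Two-stage DDM. Project D₁…D_2 at 0.188, terminal growth 0.0478, discount at r = 0.138.
D_1 = 8.9219
D_2 = 10.5992
Terminal value at t=2: TV = D_3/(r−g) = 11.1058/(0.138−0.0478) = 123.1246
P₀ = 8.9219/(1+0.138)^1 + 10.5992/(1+0.138)^2 + 123.1246/(1+0.138)^2 = 111.0980

$111.10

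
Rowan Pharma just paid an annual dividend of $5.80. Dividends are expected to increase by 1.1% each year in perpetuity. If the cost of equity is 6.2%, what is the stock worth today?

$114.98

Gordon growth model: P₀ = D₁/(r − g). D₁ = 5.80 × (1 + 0.011) = 5.8638.
P₀ = 5.8638 / (0.062 − 0.011) = 5.8638 / 0.051 = 114.9765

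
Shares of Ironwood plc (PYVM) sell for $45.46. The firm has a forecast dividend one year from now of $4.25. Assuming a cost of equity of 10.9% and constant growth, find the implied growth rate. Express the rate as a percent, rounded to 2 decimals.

From P₀ = D₁/(r − g), the implied growth is g = r − D₁/P₀.
g = 0.109 − 4.25/45.46 = 0.109 − 0.09349 = 0.01551

1.55%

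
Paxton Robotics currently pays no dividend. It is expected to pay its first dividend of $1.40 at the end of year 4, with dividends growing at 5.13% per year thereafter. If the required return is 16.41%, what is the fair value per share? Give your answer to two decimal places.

$7.87

Deferred-dividend DDM. At t=3 the remaining stream is a growing perpetuity with first payment D_4 = 1.40.
V_3 = D_4/(r−g) = 1.40/(0.1641−0.0513) = 12.4113
P₀ = V_3/(1+r)^3 = 12.4113/(1+0.1641)^3 = 7.8677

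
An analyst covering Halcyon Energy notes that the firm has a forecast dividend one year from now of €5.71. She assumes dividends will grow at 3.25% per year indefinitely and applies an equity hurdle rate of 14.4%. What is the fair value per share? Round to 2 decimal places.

Gordon growth model: P₀ = D₁/(r − g), with D₁ = 5.71 given directly.
P₀ = 5.7100 / (0.144 − 0.0325) = 5.7100 / 0.1115 = 51.2108

€51.21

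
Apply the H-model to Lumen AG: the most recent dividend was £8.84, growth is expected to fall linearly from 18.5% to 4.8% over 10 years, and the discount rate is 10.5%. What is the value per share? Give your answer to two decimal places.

£268.77

H-model: P₀ = D₀[(1+g_L) + H(g_S−g_L)]/(r−g_L), with H = 10/2 = 5.
P₀ = 8.84 × [(1+0.048) + 5×(0.185−0.048)] / (0.105−0.048)
   = 8.84 × 1.7330 / 0.057 = 268.7670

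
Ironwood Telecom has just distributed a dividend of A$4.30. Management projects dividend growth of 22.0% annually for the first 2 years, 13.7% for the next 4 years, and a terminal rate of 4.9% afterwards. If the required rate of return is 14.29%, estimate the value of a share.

A$82.45

Three-stage DDM. Project D₁…D_6; terminal Gordon value at t=6 with g = 0.049; discount at r = 0.1429.
D_1 = 5.2460
D_2 = 6.4001
D_3 = 7.2769
D_4 = 8.2739
D_5 = 9.4074
D_6 = 10.6962
TV_6 = 11.2203/(0.1429−0.049) = 119.4923
P₀ = Σ Dₜ/(1+r)ᵗ + TV_6/(1+r)^6 = 82.4526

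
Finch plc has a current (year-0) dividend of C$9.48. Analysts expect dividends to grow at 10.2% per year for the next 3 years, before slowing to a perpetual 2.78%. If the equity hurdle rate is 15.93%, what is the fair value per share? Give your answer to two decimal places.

C$89.36

Two-stage DDM. Project D₁…D_3 at 0.102, terminal growth 0.0278, discount at r = 0.1593.
D_1 = 10.4470
D_2 = 11.5125
D_3 = 12.6868
Terminal value at t=3: TV = D_4/(r−g) = 13.0395/(0.1593−0.0278) = 99.1599
P₀ = 10.4470/(1+0.1593)^1 + 11.5125/(1+0.1593)^2 + 12.6868/(1+0.1593)^3 + 99.1599/(1+0.1593)^3 = 89.3628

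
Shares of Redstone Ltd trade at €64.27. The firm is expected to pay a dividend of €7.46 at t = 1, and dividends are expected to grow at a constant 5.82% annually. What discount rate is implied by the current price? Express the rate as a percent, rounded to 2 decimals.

Rearranging the constant-growth DDM: r = D₁/P₀ + g.
r = 7.4600 / 64.27 + 0.0582 = 0.11607 + 0.0582 = 0.17427

17.43%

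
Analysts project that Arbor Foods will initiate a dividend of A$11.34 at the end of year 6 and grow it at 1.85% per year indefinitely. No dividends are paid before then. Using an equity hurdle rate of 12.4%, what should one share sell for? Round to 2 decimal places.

A$59.91

Deferred-dividend DDM. At t=5 the remaining stream is a growing perpetuity with first payment D_6 = 11.34.
V_5 = D_6/(r−g) = 11.34/(0.124−0.0185) = 107.4882
P₀ = V_5/(1+r)^5 = 107.4882/(1+0.124)^5 = 59.9141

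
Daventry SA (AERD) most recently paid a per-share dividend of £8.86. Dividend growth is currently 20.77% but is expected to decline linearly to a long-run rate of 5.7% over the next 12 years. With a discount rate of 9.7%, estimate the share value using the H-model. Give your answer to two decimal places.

£434.41

H-model: P₀ = D₀[(1+g_L) + H(g_S−g_L)]/(r−g_L), with H = 12/2 = 6.
P₀ = 8.86 × [(1+0.057) + 6×(0.2077−0.057)] / (0.097−0.057)
   = 8.86 × 1.9612 / 0.04 = 434.4058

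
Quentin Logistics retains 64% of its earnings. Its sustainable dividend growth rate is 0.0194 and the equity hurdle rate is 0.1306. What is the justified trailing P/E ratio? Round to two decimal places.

3.30

Payout ratio b = 1 − 0.64 = 0.36.
Justified trailing P/E = b(1+g)/(r−g) = 0.36×(1+0.0194)/(0.1306−0.0194) = 3.3002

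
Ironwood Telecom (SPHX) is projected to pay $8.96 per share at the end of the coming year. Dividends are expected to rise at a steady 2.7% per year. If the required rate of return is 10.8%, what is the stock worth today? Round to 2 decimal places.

$110.62

Gordon growth model: P₀ = D₁/(r − g), with D₁ = 8.96 given directly.
P₀ = 8.9600 / (0.108 − 0.027) = 8.9600 / 0.081 = 110.6173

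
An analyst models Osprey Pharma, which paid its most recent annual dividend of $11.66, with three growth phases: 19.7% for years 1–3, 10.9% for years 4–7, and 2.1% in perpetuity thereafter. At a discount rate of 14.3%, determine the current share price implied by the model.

Three-stage DDM. Project D₁…D_7; terminal Gordon value at t=7 with g = 0.021; discount at r = 0.143.
D_1 = 13.9570
D_2 = 16.7066
D_3 = 19.9977
D_4 = 22.1775
D_5 = 24.5948
D_6 = 27.2757
D_7 = 30.2487
TV_7 = 30.8840/(0.143−0.021) = 253.1472
P₀ = Σ Dₜ/(1+r)ᵗ + TV_7/(1+r)^7 = 187.4142

$187.41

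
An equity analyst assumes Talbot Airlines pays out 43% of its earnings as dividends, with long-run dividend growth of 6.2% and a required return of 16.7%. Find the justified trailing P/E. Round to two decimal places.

4.35

Justified trailing P/E = b(1+g)/(r−g) = 0.43×(1+0.062)/(0.167−0.062) = 4.3491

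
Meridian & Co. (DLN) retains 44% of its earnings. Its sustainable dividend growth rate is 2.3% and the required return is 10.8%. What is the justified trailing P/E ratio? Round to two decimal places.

6.74

Payout ratio b = 1 − 0.44 = 0.56.
Justified trailing P/E = b(1+g)/(r−g) = 0.56×(1+0.023)/(0.108−0.023) = 6.7398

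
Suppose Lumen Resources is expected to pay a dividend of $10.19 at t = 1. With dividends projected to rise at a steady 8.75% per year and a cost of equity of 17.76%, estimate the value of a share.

Gordon growth model: P₀ = D₁/(r − g), with D₁ = 10.19 given directly.
P₀ = 10.1900 / (0.1776 − 0.0875) = 10.1900 / 0.0901 = 113.0966

$113.10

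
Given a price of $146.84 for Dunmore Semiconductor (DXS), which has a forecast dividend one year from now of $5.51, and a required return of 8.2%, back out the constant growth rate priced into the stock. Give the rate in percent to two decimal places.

4.45%

From P₀ = D₁/(r − g), the implied growth is g = r − D₁/P₀.
g = 0.082 − 5.51/146.84 = 0.082 − 0.03752 = 0.04448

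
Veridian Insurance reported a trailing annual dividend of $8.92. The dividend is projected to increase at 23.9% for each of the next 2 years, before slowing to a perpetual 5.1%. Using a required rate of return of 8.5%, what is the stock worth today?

$381.38

Two-stage DDM. Project D₁…D_2 at 0.239, terminal growth 0.051, discount at r = 0.085.
D_1 = 11.0519
D_2 = 13.6933
Terminal value at t=2: TV = D_3/(r−g) = 14.3916/(0.085−0.051) = 423.2834
P₀ = 11.0519/(1+0.085)^1 + 13.6933/(1+0.085)^2 + 423.2834/(1+0.085)^2 = 381.3782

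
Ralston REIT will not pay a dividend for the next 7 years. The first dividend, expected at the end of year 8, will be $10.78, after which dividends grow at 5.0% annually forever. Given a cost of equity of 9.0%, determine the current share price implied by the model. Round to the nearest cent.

Deferred-dividend DDM. At t=7 the remaining stream is a growing perpetuity with first payment D_8 = 10.78.
V_7 = D_8/(r−g) = 10.78/(0.09−0.05) = 269.5000
P₀ = V_7/(1+r)^7 = 269.5000/(1+0.09)^7 = 147.4257

$147.43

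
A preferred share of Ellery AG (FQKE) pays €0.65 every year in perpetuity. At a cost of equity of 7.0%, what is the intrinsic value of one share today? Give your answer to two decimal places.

€9.29

Zero-growth DDM (perpetuity): P₀ = D/r = 0.65 / 0.07 = 9.2857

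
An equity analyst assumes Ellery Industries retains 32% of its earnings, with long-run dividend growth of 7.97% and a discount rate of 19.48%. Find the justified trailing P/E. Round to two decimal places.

Payout ratio b = 1 − 0.32 = 0.68.
Justified trailing P/E = b(1+g)/(r−g) = 0.68×(1+0.0797)/(0.1948−0.0797) = 6.3788

6.38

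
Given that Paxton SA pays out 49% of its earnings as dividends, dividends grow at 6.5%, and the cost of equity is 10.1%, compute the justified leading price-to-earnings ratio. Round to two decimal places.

13.61

Justified leading P/E = b/(r−g) = 0.49/(0.101−0.065) = 13.6111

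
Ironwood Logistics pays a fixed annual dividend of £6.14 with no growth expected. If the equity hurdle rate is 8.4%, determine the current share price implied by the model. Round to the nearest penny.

£73.10

Zero-growth DDM (perpetuity): P₀ = D/r = 6.14 / 0.084 = 73.0952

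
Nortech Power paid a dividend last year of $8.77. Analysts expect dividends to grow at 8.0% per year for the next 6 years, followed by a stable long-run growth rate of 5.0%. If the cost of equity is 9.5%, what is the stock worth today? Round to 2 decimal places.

$238.53

Two-stage DDM. Project D₁…D_6 at 0.08, terminal growth 0.05, discount at r = 0.095.
D_1 = 9.4716
D_2 = 10.2293
D_3 = 11.0477
D_4 = 11.9315
D_5 = 12.8860
D_6 = 13.9169
Terminal value at t=6: TV = D_7/(r−g) = 14.6127/(0.095−0.05) = 324.7274
P₀ = 9.4716/(1+0.095)^1 + 10.2293/(1+0.095)^2 + 11.0477/(1+0.095)^3 + 11.9315/(1+0.095)^4 + 12.8860/(1+0.095)^5 + 13.9169/(1+0.095)^6 + 324.7274/(1+0.095)^6 = 238.5337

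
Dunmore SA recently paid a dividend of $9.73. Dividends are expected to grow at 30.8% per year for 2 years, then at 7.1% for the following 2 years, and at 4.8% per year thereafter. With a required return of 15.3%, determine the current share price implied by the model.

Three-stage DDM. Project D₁…D_4; terminal Gordon value at t=4 with g = 0.048; discount at r = 0.153.
D_1 = 12.7268
D_2 = 16.6467
D_3 = 17.8286
D_4 = 19.0945
TV_4 = 20.0110/(0.153−0.048) = 190.5808
P₀ = Σ Dₜ/(1+r)ᵗ + TV_4/(1+r)^4 = 153.8310

$153.83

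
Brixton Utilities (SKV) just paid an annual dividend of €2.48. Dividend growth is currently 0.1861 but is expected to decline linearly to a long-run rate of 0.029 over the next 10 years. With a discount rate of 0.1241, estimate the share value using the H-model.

H-model: P₀ = D₀[(1+g_L) + H(g_S−g_L)]/(r−g_L), with H = 10/2 = 5.
P₀ = 2.48 × [(1+0.029) + 5×(0.1861−0.029)] / (0.1241−0.029)
   = 2.48 × 1.8145 / 0.0951 = 47.3182

€47.32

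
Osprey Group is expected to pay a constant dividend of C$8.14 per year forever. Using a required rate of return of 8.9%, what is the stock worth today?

C$91.46

Zero-growth DDM (perpetuity): P₀ = D/r = 8.14 / 0.089 = 91.4607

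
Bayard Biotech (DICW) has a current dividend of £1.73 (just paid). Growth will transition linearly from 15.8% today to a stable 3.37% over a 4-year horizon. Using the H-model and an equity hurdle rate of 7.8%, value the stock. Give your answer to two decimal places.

£50.08

H-model: P₀ = D₀[(1+g_L) + H(g_S−g_L)]/(r−g_L), with H = 4/2 = 2.
P₀ = 1.73 × [(1+0.0337) + 2×(0.158−0.0337)] / (0.078−0.0337)
   = 1.73 × 1.2823 / 0.0443 = 50.0763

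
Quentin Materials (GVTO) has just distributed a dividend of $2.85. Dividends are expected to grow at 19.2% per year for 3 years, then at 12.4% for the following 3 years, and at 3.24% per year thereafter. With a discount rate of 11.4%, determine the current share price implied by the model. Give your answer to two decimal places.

$65.84

Three-stage DDM. Project D₁…D_6; terminal Gordon value at t=6 with g = 0.0324; discount at r = 0.114.
D_1 = 3.3972
D_2 = 4.0495
D_3 = 4.8270
D_4 = 5.4255
D_5 = 6.0983
D_6 = 6.8544
TV_6 = 7.0765/(0.114−0.0324) = 86.7222
P₀ = Σ Dₜ/(1+r)ᵗ + TV_6/(1+r)^6 = 65.8433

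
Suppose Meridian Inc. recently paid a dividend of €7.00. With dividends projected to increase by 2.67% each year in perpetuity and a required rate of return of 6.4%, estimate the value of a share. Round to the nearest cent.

€192.68

Gordon growth model: P₀ = D₁/(r − g). D₁ = 7.00 × (1 + 0.0267) = 7.1869.
P₀ = 7.1869 / (0.064 − 0.0267) = 7.1869 / 0.0373 = 192.6783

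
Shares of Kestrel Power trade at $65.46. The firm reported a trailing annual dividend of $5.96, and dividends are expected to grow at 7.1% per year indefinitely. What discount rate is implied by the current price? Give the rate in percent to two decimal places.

16.85%

Rearranging the constant-growth DDM: r = D₁/P₀ + g.
D₁ = 5.96 × (1 + 0.071) = 6.3832.
r = 6.3832 / 65.46 + 0.071 = 0.09751 + 0.071 = 0.16851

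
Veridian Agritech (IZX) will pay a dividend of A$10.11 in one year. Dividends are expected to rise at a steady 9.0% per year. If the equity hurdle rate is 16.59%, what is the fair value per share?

Gordon growth model: P₀ = D₁/(r − g), with D₁ = 10.11 given directly.
P₀ = 10.1100 / (0.1659 − 0.09) = 10.1100 / 0.0759 = 133.2016

A$133.20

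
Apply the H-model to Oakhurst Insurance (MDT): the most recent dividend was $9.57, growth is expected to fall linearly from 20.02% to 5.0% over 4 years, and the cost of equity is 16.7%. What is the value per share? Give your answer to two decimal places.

$110.46

H-model: P₀ = D₀[(1+g_L) + H(g_S−g_L)]/(r−g_L), with H = 4/2 = 2.
P₀ = 9.57 × [(1+0.05) + 2×(0.2002−0.05)] / (0.167−0.05)
   = 9.57 × 1.3504 / 0.117 = 110.4558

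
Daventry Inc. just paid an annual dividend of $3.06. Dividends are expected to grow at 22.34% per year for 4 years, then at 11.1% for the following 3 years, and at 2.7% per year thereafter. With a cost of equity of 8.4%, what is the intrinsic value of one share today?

Three-stage DDM. Project D₁…D_7; terminal Gordon value at t=7 with g = 0.027; discount at r = 0.084.
D_1 = 3.7436
D_2 = 4.5799
D_3 = 5.6031
D_4 = 6.8548
D_5 = 7.6157
D_6 = 8.4610
D_7 = 9.4002
TV_7 = 9.6540/(0.084−0.027) = 169.3687
P₀ = Σ Dₜ/(1+r)ᵗ + TV_7/(1+r)^7 = 128.6628

$128.66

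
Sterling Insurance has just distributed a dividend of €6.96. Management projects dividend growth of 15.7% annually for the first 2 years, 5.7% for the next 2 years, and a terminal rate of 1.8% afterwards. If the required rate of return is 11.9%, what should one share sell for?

€95.22

Three-stage DDM. Project D₁…D_4; terminal Gordon value at t=4 with g = 0.018; discount at r = 0.119.
D_1 = 8.0527
D_2 = 9.3170
D_3 = 9.8481
D_4 = 10.4094
TV_4 = 10.5968/(0.119−0.018) = 104.9186
P₀ = Σ Dₜ/(1+r)ᵗ + TV_4/(1+r)^4 = 95.2209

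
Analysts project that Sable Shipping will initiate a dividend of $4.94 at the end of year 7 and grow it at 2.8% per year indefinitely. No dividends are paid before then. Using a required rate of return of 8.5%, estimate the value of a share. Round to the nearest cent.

Deferred-dividend DDM. At t=6 the remaining stream is a growing perpetuity with first payment D_7 = 4.94.
V_6 = D_7/(r−g) = 4.94/(0.085−0.028) = 86.6667
P₀ = V_6/(1+r)^6 = 86.6667/(1+0.085)^6 = 53.1219

$53.12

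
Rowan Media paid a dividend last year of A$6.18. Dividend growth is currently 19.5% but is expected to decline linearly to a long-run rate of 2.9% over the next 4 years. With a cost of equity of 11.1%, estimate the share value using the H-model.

A$102.57

H-model: P₀ = D₀[(1+g_L) + H(g_S−g_L)]/(r−g_L), with H = 4/2 = 2.
P₀ = 6.18 × [(1+0.029) + 2×(0.195−0.029)] / (0.111−0.029)
   = 6.18 × 1.3610 / 0.082 = 102.5729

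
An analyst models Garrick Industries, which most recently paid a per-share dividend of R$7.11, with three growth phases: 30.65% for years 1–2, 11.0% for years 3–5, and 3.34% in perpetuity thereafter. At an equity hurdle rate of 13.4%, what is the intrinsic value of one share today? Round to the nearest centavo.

Three-stage DDM. Project D₁…D_5; terminal Gordon value at t=5 with g = 0.0334; discount at r = 0.134.
D_1 = 9.2892
D_2 = 12.1364
D_3 = 13.4714
D_4 = 14.9532
D_5 = 16.5981
TV_5 = 17.1524/(0.134−0.0334) = 170.5014
P₀ = Σ Dₜ/(1+r)ᵗ + TV_5/(1+r)^5 = 135.6811

R$135.68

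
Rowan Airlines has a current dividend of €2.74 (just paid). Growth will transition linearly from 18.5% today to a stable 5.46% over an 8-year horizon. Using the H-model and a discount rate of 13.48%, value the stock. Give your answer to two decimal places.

H-model: P₀ = D₀[(1+g_L) + H(g_S−g_L)]/(r−g_L), with H = 8/2 = 4.
P₀ = 2.74 × [(1+0.0546) + 4×(0.185−0.0546)] / (0.1348−0.0546)
   = 2.74 × 1.5762 / 0.0802 = 53.8502

€53.85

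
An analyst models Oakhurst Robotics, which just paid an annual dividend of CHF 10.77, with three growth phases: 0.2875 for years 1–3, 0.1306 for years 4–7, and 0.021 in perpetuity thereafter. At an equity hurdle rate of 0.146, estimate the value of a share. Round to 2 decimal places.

Three-stage DDM. Project D₁…D_7; terminal Gordon value at t=7 with g = 0.021; discount at r = 0.146.
D_1 = 13.8664
D_2 = 17.8530
D_3 = 22.9857
D_4 = 25.9876
D_5 = 29.3816
D_6 = 33.2188
D_7 = 37.5572
TV_7 = 38.3459/(0.146−0.021) = 306.7673
P₀ = Σ Dₜ/(1+r)ᵗ + TV_7/(1+r)^7 = 218.2026

CHF 218.20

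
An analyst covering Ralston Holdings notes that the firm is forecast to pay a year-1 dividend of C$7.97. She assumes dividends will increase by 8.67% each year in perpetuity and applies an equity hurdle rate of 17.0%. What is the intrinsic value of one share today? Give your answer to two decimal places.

Gordon growth model: P₀ = D₁/(r − g), with D₁ = 7.97 given directly.
P₀ = 7.9700 / (0.17 − 0.0867) = 7.9700 / 0.0833 = 95.6783

C$95.68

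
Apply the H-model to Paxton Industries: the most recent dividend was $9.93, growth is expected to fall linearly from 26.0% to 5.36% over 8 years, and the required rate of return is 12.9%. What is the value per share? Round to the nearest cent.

H-model: P₀ = D₀[(1+g_L) + H(g_S−g_L)]/(r−g_L), with H = 8/2 = 4.
P₀ = 9.93 × [(1+0.0536) + 4×(0.26−0.0536)] / (0.129−0.0536)
   = 9.93 × 1.8792 / 0.0754 = 247.4862

$247.49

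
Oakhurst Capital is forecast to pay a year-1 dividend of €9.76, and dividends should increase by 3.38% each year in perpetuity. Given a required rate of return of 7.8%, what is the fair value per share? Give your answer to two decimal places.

€220.81

Gordon growth model: P₀ = D₁/(r − g), with D₁ = 9.76 given directly.
P₀ = 9.7600 / (0.078 − 0.0338) = 9.7600 / 0.0442 = 220.8145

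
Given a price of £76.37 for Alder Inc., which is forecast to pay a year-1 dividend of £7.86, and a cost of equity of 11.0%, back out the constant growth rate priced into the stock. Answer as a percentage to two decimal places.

From P₀ = D₁/(r − g), the implied growth is g = r − D₁/P₀.
g = 0.11 − 7.86/76.37 = 0.11 − 0.10292 = 0.00708

0.71%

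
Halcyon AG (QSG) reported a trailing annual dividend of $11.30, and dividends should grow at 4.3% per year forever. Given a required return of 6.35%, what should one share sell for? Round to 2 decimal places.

$574.92

Gordon growth model: P₀ = D₁/(r − g). D₁ = 11.30 × (1 + 0.043) = 11.7859.
P₀ = 11.7859 / (0.0635 − 0.043) = 11.7859 / 0.0205 = 574.9220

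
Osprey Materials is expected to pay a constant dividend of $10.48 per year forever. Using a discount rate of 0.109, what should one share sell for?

$96.15

Zero-growth DDM (perpetuity): P₀ = D/r = 10.48 / 0.109 = 96.1468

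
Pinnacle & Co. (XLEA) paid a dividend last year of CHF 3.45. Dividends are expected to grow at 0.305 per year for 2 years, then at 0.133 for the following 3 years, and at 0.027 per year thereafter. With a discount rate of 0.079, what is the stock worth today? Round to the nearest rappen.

CHF 141.32

Three-stage DDM. Project D₁…D_5; terminal Gordon value at t=5 with g = 0.027; discount at r = 0.079.
D_1 = 4.5023
D_2 = 5.8754
D_3 = 6.6569
D_4 = 7.5422
D_5 = 8.5453
TV_5 = 8.7761/(0.079−0.027) = 168.7707
P₀ = Σ Dₜ/(1+r)ᵗ + TV_5/(1+r)^5 = 141.3212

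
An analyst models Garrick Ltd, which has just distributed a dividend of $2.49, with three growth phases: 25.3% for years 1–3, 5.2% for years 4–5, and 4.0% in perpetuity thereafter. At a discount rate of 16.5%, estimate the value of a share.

Three-stage DDM. Project D₁…D_5; terminal Gordon value at t=5 with g = 0.04; discount at r = 0.165.
D_1 = 3.1200
D_2 = 3.9093
D_3 = 4.8984
D_4 = 5.1531
D_5 = 5.4211
TV_5 = 5.6379/(0.165−0.04) = 45.1032
P₀ = Σ Dₜ/(1+r)ᵗ + TV_5/(1+r)^5 = 34.9973

$35.00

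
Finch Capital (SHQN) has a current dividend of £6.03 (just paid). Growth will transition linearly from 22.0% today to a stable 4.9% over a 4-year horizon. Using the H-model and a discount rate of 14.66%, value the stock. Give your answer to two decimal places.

H-model: P₀ = D₀[(1+g_L) + H(g_S−g_L)]/(r−g_L), with H = 4/2 = 2.
P₀ = 6.03 × [(1+0.049) + 2×(0.22−0.049)] / (0.1466−0.049)
   = 6.03 × 1.3910 / 0.0976 = 85.9399

£85.94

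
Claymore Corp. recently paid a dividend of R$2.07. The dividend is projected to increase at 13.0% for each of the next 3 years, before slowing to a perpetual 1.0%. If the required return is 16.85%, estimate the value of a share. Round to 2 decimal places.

Two-stage DDM. Project D₁…D_3 at 0.13, terminal growth 0.01, discount at r = 0.1685.
D_1 = 2.3391
D_2 = 2.6432
D_3 = 2.9868
Terminal value at t=3: TV = D_4/(r−g) = 3.0167/(0.1685−0.01) = 19.0326
P₀ = 2.3391/(1+0.1685)^1 + 2.6432/(1+0.1685)^2 + 2.9868/(1+0.1685)^3 + 19.0326/(1+0.1685)^3 = 17.7389

R$17.74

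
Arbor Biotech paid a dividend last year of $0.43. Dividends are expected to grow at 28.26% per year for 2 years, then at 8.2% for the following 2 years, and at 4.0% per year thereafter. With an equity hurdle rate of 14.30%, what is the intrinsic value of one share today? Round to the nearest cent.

$6.92

Three-stage DDM. Project D₁…D_4; terminal Gordon value at t=4 with g = 0.04; discount at r = 0.143.
D_1 = 0.5515
D_2 = 0.7074
D_3 = 0.7654
D_4 = 0.8281
TV_4 = 0.8613/(0.143−0.04) = 8.3618
P₀ = Σ Dₜ/(1+r)ᵗ + TV_4/(1+r)^4 = 6.9208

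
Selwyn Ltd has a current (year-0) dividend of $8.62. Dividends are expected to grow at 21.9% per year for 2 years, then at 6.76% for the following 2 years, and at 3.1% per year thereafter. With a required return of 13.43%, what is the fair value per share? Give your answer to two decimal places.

Three-stage DDM. Project D₁…D_4; terminal Gordon value at t=4 with g = 0.031; discount at r = 0.1343.
D_1 = 10.5078
D_2 = 12.8090
D_3 = 13.6749
D_4 = 14.5993
TV_4 = 15.0519/(0.1343−0.031) = 145.7103
P₀ = Σ Dₜ/(1+r)ᵗ + TV_4/(1+r)^4 = 125.4275

$125.43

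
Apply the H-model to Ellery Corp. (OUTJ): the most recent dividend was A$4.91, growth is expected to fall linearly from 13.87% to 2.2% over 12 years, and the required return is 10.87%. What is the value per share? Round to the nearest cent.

H-model: P₀ = D₀[(1+g_L) + H(g_S−g_L)]/(r−g_L), with H = 12/2 = 6.
P₀ = 4.91 × [(1+0.022) + 6×(0.1387−0.022)] / (0.1087−0.022)
   = 4.91 × 1.7222 / 0.0867 = 97.5317

A$97.53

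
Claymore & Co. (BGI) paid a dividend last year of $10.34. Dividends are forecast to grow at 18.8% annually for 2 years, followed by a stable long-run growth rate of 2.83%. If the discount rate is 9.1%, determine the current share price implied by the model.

Two-stage DDM. Project D₁…D_2 at 0.188, terminal growth 0.0283, discount at r = 0.091.
D_1 = 12.2839
D_2 = 14.5933
Terminal value at t=2: TV = D_3/(r−g) = 15.0063/(0.091−0.0283) = 239.3347
P₀ = 12.2839/(1+0.091)^1 + 14.5933/(1+0.091)^2 + 239.3347/(1+0.091)^2 = 224.5938

$224.59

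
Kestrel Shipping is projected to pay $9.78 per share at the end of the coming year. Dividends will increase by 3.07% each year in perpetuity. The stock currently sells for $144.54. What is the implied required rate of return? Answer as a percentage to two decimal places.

9.84%

Rearranging the constant-growth DDM: r = D₁/P₀ + g.
r = 9.7800 / 144.54 + 0.0307 = 0.06766 + 0.0307 = 0.09836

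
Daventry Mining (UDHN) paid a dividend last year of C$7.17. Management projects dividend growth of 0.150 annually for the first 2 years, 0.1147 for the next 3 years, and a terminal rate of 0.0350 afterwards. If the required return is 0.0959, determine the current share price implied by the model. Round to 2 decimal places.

Three-stage DDM. Project D₁…D_5; terminal Gordon value at t=5 with g = 0.035; discount at r = 0.0959.
D_1 = 8.2455
D_2 = 9.4823
D_3 = 10.5699
D_4 = 11.7823
D_5 = 13.1338
TV_5 = 13.5934/(0.0959−0.035) = 223.2091
P₀ = Σ Dₜ/(1+r)ᵗ + TV_5/(1+r)^5 = 181.1348

C$181.13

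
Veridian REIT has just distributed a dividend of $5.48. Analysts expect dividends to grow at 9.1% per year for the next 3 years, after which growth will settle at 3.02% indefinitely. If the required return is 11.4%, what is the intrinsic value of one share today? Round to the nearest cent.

Two-stage DDM. Project D₁…D_3 at 0.091, terminal growth 0.0302, discount at r = 0.114.
D_1 = 5.9787
D_2 = 6.5227
D_3 = 7.1163
Terminal value at t=3: TV = D_4/(r−g) = 7.3312/(0.114−0.0302) = 87.4847
P₀ = 5.9787/(1+0.114)^1 + 6.5227/(1+0.114)^2 + 7.1163/(1+0.114)^3 + 87.4847/(1+0.114)^3 = 79.0519

$79.05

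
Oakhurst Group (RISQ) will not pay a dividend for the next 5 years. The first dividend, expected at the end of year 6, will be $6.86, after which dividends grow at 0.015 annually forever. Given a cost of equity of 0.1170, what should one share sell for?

$38.68

Deferred-dividend DDM. At t=5 the remaining stream is a growing perpetuity with first payment D_6 = 6.86.
V_5 = D_6/(r−g) = 6.86/(0.117−0.015) = 67.2549
P₀ = V_5/(1+r)^5 = 67.2549/(1+0.117)^5 = 38.6775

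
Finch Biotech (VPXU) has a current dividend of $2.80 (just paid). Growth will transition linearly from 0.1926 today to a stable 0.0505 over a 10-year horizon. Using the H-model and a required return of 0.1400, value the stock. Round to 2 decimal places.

H-model: P₀ = D₀[(1+g_L) + H(g_S−g_L)]/(r−g_L), with H = 10/2 = 5.
P₀ = 2.80 × [(1+0.0505) + 5×(0.1926−0.0505)] / (0.14−0.0505)
   = 2.80 × 1.7610 / 0.0895 = 55.0927

$55.09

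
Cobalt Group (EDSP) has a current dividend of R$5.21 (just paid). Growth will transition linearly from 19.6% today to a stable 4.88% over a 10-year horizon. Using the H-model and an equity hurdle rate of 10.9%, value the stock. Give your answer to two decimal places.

R$154.47

H-model: P₀ = D₀[(1+g_L) + H(g_S−g_L)]/(r−g_L), with H = 10/2 = 5.
P₀ = 5.21 × [(1+0.0488) + 5×(0.196−0.0488)] / (0.109−0.0488)
   = 5.21 × 1.7848 / 0.0602 = 154.4652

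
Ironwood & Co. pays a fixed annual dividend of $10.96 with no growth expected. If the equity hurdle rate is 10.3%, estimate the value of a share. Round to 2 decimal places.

Zero-growth DDM (perpetuity): P₀ = D/r = 10.96 / 0.103 = 106.4078

$106.41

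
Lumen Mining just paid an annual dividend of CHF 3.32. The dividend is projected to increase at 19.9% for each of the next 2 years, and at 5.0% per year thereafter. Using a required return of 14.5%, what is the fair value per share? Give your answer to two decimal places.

Two-stage DDM. Project D₁…D_2 at 0.199, terminal growth 0.05, discount at r = 0.145.
D_1 = 3.9807
D_2 = 4.7728
Terminal value at t=2: TV = D_3/(r−g) = 5.0115/(0.145−0.05) = 52.7524
P₀ = 3.9807/(1+0.145)^1 + 4.7728/(1+0.145)^2 + 52.7524/(1+0.145)^2 = 47.3546

CHF 47.35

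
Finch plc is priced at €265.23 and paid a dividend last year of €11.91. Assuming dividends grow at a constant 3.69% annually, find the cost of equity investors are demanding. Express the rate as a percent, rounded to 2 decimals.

8.35%

Rearranging the constant-growth DDM: r = D₁/P₀ + g.
D₁ = 11.91 × (1 + 0.0369) = 12.3495.
r = 12.3495 / 265.23 + 0.0369 = 0.04656 + 0.0369 = 0.08346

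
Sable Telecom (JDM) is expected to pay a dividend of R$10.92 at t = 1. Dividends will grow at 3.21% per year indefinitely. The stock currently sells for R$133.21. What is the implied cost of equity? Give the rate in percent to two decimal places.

11.41%

Rearranging the constant-growth DDM: r = D₁/P₀ + g.
r = 10.9200 / 133.21 + 0.0321 = 0.08198 + 0.0321 = 0.11408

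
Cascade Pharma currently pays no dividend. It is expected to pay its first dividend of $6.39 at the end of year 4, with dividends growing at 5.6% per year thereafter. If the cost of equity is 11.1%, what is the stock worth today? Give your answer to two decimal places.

Deferred-dividend DDM. At t=3 the remaining stream is a growing perpetuity with first payment D_4 = 6.39.
V_3 = D_4/(r−g) = 6.39/(0.111−0.056) = 116.1818
P₀ = V_3/(1+r)^3 = 116.1818/(1+0.111)^3 = 84.7220

$84.72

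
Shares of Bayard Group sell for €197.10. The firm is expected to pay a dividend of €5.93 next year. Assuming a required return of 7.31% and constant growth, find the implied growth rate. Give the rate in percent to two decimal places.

4.30%

From P₀ = D₁/(r − g), the implied growth is g = r − D₁/P₀.
g = 0.0731 − 5.93/197.10 = 0.0731 − 0.03009 = 0.04301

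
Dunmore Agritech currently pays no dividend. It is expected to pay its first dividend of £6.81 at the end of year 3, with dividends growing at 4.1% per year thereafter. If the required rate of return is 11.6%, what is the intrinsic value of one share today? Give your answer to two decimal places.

£72.91

Deferred-dividend DDM. At t=2 the remaining stream is a growing perpetuity with first payment D_3 = 6.81.
V_2 = D_3/(r−g) = 6.81/(0.116−0.041) = 90.8000
P₀ = V_2/(1+r)^2 = 90.8000/(1+0.116)^2 = 72.9050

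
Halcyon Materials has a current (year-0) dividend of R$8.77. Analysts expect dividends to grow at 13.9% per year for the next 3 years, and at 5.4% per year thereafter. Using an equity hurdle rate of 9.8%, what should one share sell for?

R$262.83

Two-stage DDM. Project D₁…D_3 at 0.139, terminal growth 0.054, discount at r = 0.098.
D_1 = 9.9890
D_2 = 11.3775
D_3 = 12.9590
Terminal value at t=3: TV = D_4/(r−g) = 13.6588/(0.098−0.054) = 310.4264
P₀ = 9.9890/(1+0.098)^1 + 11.3775/(1+0.098)^2 + 12.9590/(1+0.098)^3 + 310.4264/(1+0.098)^3 = 262.8290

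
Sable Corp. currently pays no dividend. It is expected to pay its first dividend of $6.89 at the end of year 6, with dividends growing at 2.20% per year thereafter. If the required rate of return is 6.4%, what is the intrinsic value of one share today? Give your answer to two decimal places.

Deferred-dividend DDM. At t=5 the remaining stream is a growing perpetuity with first payment D_6 = 6.89.
V_5 = D_6/(r−g) = 6.89/(0.064−0.022) = 164.0476
P₀ = V_5/(1+r)^5 = 164.0476/(1+0.064)^5 = 120.2989

$120.30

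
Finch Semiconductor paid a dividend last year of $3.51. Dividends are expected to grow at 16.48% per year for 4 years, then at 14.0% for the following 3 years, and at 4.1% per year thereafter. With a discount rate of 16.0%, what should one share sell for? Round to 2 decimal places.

$54.16

Three-stage DDM. Project D₁…D_7; terminal Gordon value at t=7 with g = 0.041; discount at r = 0.16.
D_1 = 4.0884
D_2 = 4.7622
D_3 = 5.5470
D_4 = 6.4612
D_5 = 7.3658
D_6 = 8.3970
D_7 = 9.5725
TV_7 = 9.9650/(0.16−0.041) = 83.7396
P₀ = Σ Dₜ/(1+r)ᵗ + TV_7/(1+r)^7 = 54.1558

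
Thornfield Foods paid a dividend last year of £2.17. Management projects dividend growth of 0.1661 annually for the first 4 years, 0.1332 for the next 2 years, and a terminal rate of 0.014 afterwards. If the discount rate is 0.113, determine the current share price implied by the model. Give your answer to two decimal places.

Three-stage DDM. Project D₁…D_6; terminal Gordon value at t=6 with g = 0.014; discount at r = 0.113.
D_1 = 2.5304
D_2 = 2.9507
D_3 = 3.4409
D_4 = 4.0124
D_5 = 4.5468
D_6 = 5.1525
TV_6 = 5.2246/(0.113−0.014) = 52.7739
P₀ = Σ Dₜ/(1+r)ᵗ + TV_6/(1+r)^6 = 42.9003

£42.90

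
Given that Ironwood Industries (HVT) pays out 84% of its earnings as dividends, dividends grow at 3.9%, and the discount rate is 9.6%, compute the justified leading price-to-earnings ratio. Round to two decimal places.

14.74

Justified leading P/E = b/(r−g) = 0.84/(0.096−0.039) = 14.7368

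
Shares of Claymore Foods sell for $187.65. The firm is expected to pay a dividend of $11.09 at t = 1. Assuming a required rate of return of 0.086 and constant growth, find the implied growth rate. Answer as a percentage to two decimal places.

2.69%

From P₀ = D₁/(r − g), the implied growth is g = r − D₁/P₀.
g = 0.086 − 11.09/187.65 = 0.086 − 0.05910 = 0.02690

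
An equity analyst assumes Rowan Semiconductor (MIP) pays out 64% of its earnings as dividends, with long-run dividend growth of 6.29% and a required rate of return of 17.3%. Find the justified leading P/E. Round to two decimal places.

5.81

Justified leading P/E = b/(r−g) = 0.64/(0.173−0.0629) = 5.8129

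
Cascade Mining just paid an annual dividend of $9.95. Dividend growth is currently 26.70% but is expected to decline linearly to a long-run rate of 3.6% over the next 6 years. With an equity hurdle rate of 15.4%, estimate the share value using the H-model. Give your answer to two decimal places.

H-model: P₀ = D₀[(1+g_L) + H(g_S−g_L)]/(r−g_L), with H = 6/2 = 3.
P₀ = 9.95 × [(1+0.036) + 3×(0.267−0.036)] / (0.154−0.036)
   = 9.95 × 1.7290 / 0.118 = 145.7928

$145.79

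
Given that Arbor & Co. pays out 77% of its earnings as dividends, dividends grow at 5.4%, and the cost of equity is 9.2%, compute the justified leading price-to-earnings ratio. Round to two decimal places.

20.26

Justified leading P/E = b/(r−g) = 0.77/(0.092−0.054) = 20.2632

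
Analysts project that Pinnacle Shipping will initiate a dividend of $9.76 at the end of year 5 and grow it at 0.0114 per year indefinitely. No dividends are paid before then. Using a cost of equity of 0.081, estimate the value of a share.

Deferred-dividend DDM. At t=4 the remaining stream is a growing perpetuity with first payment D_5 = 9.76.
V_4 = D_5/(r−g) = 9.76/(0.081−0.0114) = 140.2299
P₀ = V_4/(1+r)^4 = 140.2299/(1+0.081)^4 = 102.6923

$102.69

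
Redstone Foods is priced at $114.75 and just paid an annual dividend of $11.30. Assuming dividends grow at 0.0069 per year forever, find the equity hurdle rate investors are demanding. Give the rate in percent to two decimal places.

Rearranging the constant-growth DDM: r = D₁/P₀ + g.
D₁ = 11.30 × (1 + 0.0069) = 11.3780.
r = 11.3780 / 114.75 + 0.0069 = 0.09915 + 0.0069 = 0.10605

10.61%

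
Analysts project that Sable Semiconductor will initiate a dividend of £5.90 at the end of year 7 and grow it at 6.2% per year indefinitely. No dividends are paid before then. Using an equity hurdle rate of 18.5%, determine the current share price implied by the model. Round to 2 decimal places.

Deferred-dividend DDM. At t=6 the remaining stream is a growing perpetuity with first payment D_7 = 5.90.
V_6 = D_7/(r−g) = 5.90/(0.185−0.062) = 47.9675
P₀ = V_6/(1+r)^6 = 47.9675/(1+0.185)^6 = 17.3235

£17.32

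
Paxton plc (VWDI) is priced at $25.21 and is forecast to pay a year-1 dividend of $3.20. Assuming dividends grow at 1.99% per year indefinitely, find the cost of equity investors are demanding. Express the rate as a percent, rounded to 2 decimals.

14.68%

Rearranging the constant-growth DDM: r = D₁/P₀ + g.
r = 3.2000 / 25.21 + 0.0199 = 0.12693 + 0.0199 = 0.14683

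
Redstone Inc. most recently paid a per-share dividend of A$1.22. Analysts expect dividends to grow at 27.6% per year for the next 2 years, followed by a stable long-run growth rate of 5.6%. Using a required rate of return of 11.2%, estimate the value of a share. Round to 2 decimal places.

A$33.30

Two-stage DDM. Project D₁…D_2 at 0.276, terminal growth 0.056, discount at r = 0.112.
D_1 = 1.5567
D_2 = 1.9864
Terminal value at t=2: TV = D_3/(r−g) = 2.0976/(0.112−0.056) = 37.4574
P₀ = 1.5567/(1+0.112)^1 + 1.9864/(1+0.112)^2 + 37.4574/(1+0.112)^2 = 33.2983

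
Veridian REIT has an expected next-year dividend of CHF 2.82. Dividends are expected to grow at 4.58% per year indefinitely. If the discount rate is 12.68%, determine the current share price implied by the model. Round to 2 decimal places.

CHF 34.81

Gordon growth model: P₀ = D₁/(r − g), with D₁ = 2.82 given directly.
P₀ = 2.8200 / (0.1268 − 0.0458) = 2.8200 / 0.081 = 34.8148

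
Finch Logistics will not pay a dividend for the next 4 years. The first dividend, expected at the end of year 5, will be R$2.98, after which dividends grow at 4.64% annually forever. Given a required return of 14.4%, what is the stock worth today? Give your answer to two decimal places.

Deferred-dividend DDM. At t=4 the remaining stream is a growing perpetuity with first payment D_5 = 2.98.
V_4 = D_5/(r−g) = 2.98/(0.144−0.0464) = 30.5328
P₀ = V_4/(1+r)^4 = 30.5328/(1+0.144)^4 = 17.8263

R$17.83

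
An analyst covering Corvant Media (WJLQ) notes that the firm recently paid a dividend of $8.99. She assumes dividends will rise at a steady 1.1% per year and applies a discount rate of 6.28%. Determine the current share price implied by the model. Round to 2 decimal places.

$175.46

Gordon growth model: P₀ = D₁/(r − g). D₁ = 8.99 × (1 + 0.011) = 9.0889.
P₀ = 9.0889 / (0.0628 − 0.011) = 9.0889 / 0.0518 = 175.4612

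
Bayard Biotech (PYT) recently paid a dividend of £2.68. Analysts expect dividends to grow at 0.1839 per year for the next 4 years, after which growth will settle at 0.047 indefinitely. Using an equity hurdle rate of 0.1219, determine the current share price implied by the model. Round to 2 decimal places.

Two-stage DDM. Project D₁…D_4 at 0.1839, terminal growth 0.047, discount at r = 0.1219.
D_1 = 3.1729
D_2 = 3.7563
D_3 = 4.4471
D_4 = 5.2650
Terminal value at t=4: TV = D_5/(r−g) = 5.5124/(0.1219−0.047) = 73.5969
P₀ = 3.1729/(1+0.1219)^1 + 3.7563/(1+0.1219)^2 + 4.4471/(1+0.1219)^3 + 5.2650/(1+0.1219)^4 + 73.5969/(1+0.1219)^4 = 58.7413

£58.74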